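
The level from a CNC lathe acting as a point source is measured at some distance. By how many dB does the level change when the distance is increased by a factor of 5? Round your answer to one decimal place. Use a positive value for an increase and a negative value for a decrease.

-14.0 dB

Point-source spreading: ΔL = −20·log₁₀(r₂/r₁).
ΔL = −20·log₁₀(5) = -13.98 dB.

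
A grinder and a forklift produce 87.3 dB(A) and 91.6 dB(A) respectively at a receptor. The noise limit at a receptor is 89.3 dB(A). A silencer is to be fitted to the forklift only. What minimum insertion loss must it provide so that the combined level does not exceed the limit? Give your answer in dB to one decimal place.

Fixed contribution from the other source: Σ 10^(L/10) = 10^(87.3/10) = 5.370e+08 (87.30 dB(A)).
The limit corresponds to 10^(89.3/10) = 8.511e+08; subtracting the fixed part leaves 3.141e+08 for the forklift, i.e. 84.97 dB(A).
So the forklift must be reduced from 91.6 to 84.97 dB(A): IL = 6.63 dB.

6.6 dB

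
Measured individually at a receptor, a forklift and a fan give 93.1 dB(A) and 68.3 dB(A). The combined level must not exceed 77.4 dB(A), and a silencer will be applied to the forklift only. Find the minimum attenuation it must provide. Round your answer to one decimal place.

16.3 dB

Everything except the forklift sums to 10^(68.3/10) = 6.761e+06 in linear terms, 68.30 dB(A).
To meet 77.4 dB(A) overall, the treated forklift may contribute at most 10^(77.4/10) − 6.761e+06 = 4.819e+07, i.e. 76.83 dB(A).
So the forklift must be reduced from 93.1 to 76.83 dB(A): IL = 16.27 dB.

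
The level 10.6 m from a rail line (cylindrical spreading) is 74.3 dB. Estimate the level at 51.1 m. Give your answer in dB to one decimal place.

67.5 dB

Cylindrical spreading from a line source gives a 10·log₁₀(r₂/r₁) drop.
L₂ = 74.3 − 10·log₁₀(51.1/10.6) = 74.3 − 6.831 = 67.47 dB.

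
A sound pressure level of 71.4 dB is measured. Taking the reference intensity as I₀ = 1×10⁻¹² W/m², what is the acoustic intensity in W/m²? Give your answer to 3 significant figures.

1.38e-05 W/m²

I = I₀·10^(L/10) = 10⁻¹² × 10^(71.4/10) = 10^(-4.860).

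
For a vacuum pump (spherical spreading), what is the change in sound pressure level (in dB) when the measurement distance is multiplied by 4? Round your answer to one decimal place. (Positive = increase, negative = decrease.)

Point-source spreading: ΔL = −20·log₁₀(r₂/r₁).
ΔL = −20·log₁₀(4) = -12.04 dB.

-12.0 dB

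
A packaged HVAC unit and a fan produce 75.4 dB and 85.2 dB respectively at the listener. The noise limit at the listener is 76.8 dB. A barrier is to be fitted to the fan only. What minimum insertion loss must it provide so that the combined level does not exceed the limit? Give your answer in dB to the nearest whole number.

The untreated sources together contribute 10^(75.4/10) = 3.467e+07, i.e. 75.40 dB.
To meet 76.8 dB overall, the treated fan may contribute at most 10^(76.8/10) − 3.467e+07 = 1.319e+07, i.e. 71.20 dB.
So the fan must be reduced from 85.2 to 71.20 dB: IL = 14.00 dB.

14 dB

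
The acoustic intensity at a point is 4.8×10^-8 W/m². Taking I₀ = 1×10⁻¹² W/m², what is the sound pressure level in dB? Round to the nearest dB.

L = 10·log₁₀(I/I₀) = 10·log₁₀(4.8×10^-8/10⁻¹²) = 10·log₁₀(4.8×10^4).
L = 10·(0.6812 + 4) = 46.81 dB.

47 dB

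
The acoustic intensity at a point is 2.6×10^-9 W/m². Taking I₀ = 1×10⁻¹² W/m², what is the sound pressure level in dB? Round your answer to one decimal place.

L = 10·log₁₀(I/I₀) = 10·log₁₀(2.6×10^-9/10⁻¹²) = 10·log₁₀(2.6×10^3).
L = 10·(0.4150 + 3) = 34.15 dB.

34.1 dB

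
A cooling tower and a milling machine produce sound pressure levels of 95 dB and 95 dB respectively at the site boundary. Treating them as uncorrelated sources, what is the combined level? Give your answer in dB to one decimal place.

98.0 dB

Incoherent sources combine by intensity addition: L_total = 10·log₁₀(Σ 10^(L_i/10)).
Σ 10^(L/10) = 10^(95/10) + 10^(95/10) = 6.325e+09.
L_total = 10·log₁₀(6.325e+09) = 98.01 dB.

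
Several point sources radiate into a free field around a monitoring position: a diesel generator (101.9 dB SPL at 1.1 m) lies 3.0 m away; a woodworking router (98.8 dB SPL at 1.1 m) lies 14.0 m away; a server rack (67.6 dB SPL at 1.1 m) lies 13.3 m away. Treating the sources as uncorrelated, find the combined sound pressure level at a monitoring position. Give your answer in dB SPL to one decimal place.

93.3 dB SPL

Propagate each source to the receiver with L = L_ref − 20·log₁₀(r/r_ref), then add intensities.
diesel generator: 101.9 − 20·log₁₀(3.0/1.1) = 101.9 − 8.71 = 93.19 dB SPL.
woodworking router: 98.8 − 20·log₁₀(14.0/1.1) = 98.8 − 22.09 = 76.71 dB SPL.
server rack: 67.6 − 20·log₁₀(13.3/1.1) = 67.6 − 21.65 = 45.95 dB SPL.
Σ 10^(L/10) = 2.129e+09 → L_total = 10·log₁₀(2.129e+09) = 93.28 dB SPL.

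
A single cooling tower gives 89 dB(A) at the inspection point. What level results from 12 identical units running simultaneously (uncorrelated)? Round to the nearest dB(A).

With 12 equal, uncorrelated contributions the intensity is 12× that of one unit, giving a rise of 10·log₁₀ 12.
L_total = 89 + 10·log₁₀(12) = 89 + 10.792 = 99.79 dB(A).

100 dB(A)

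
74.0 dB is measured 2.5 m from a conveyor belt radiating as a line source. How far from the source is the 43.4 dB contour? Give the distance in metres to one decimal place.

The 30.6 dB drop corresponds to a distance ratio of 10^(30.6/10) for a line source.
r₂ = 2.5·10^((74.0−43.4)/10) = 2.5·10^(30.6/10) = 2870.38 m.

2870.4 m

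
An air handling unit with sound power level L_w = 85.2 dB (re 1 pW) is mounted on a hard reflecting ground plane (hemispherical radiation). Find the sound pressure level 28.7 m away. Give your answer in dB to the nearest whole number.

48 dB

Free-field hemispherical radiation: L_p = L_w − 10·log₁₀(2π·r²), r = 28.7 m.
2π·r² = 5175 m², 10·log₁₀ of that is 37.139 dB.
L_p = 85.2 − 37.139 = 48.06 dB.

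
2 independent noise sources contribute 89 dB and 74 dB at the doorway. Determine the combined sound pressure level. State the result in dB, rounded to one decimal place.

For uncorrelated sources the intensities add, so convert each level to linear form, sum, and take 10·log₁₀ of the total.
Σ 10^(L/10) = 10^(89/10) + 10^(74/10) = 8.194e+08.
L_total = 10·log₁₀(8.194e+08) = 89.14 dB.

89.1 dB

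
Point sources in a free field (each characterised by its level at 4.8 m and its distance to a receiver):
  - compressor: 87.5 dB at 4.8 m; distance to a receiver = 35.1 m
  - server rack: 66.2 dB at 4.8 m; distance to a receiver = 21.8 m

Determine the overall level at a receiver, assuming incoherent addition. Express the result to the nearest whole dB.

70 dB

Apply inverse-square spreading to bring every level to the receiver, then sum 10^(L/10).
compressor: 87.5 − 20·log₁₀(35.1/4.8) = 87.5 − 17.28 = 70.22 dB.
server rack: 66.2 − 20·log₁₀(21.8/4.8) = 66.2 − 13.14 = 53.06 dB.
Σ 10^(L/10) = 1.072e+07 → L_total = 10·log₁₀(1.072e+07) = 70.30 dB.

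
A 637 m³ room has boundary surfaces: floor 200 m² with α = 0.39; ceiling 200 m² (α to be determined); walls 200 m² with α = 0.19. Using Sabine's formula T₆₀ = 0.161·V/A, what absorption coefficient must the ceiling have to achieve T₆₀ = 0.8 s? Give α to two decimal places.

A = 0.161·V/T₆₀ = 0.161·637/0.8 = 128.20 m² sabins.
Absorption from the other surfaces = 200·0.39 + 200·0.19 = 116.00 m², so the ceiling must supply 12.20 m² over 200 m².
α = 12.20/200 = 0.061.

0.06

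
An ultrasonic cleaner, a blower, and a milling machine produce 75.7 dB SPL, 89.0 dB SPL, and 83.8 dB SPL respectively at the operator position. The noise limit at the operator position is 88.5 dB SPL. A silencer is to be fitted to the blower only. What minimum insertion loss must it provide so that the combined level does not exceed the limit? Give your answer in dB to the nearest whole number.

3 dB

Everything except the blower sums to 10^(75.7/10) + 10^(83.8/10) = 2.770e+08 in linear terms, 84.43 dB SPL.
To meet 88.5 dB SPL overall, the treated blower may contribute at most 10^(88.5/10) − 2.770e+08 = 4.309e+08, i.e. 86.34 dB SPL.
So the blower must be reduced from 89.0 to 86.34 dB SPL: IL = 2.66 dB.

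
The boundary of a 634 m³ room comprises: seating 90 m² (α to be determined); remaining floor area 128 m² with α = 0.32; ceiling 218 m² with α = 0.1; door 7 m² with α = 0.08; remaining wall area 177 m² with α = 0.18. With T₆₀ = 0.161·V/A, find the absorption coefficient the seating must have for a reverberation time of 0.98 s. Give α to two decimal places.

A = 0.161·V/T₆₀ = 0.161·634/0.98 = 104.16 m² sabins.
Absorption from the other surfaces = 128·0.32 + 218·0.1 + 7·0.08 + 177·0.18 = 95.18 m², so the seating must supply 8.98 m² over 90 m².
α = 8.98/90 = 0.100.

0.10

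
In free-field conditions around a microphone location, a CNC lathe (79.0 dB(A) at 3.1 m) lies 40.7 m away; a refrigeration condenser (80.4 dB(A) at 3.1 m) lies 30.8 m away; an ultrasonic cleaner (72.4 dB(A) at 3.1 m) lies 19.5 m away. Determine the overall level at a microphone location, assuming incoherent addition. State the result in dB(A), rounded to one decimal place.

Apply inverse-square spreading to bring every level to the receiver, then sum 10^(L/10).
CNC lathe: 79.0 − 20·log₁₀(40.7/3.1) = 79.0 − 22.36 = 56.64 dB(A).
refrigeration condenser: 80.4 − 20·log₁₀(30.8/3.1) = 80.4 − 19.94 = 60.46 dB(A).
ultrasonic cleaner: 72.4 − 20·log₁₀(19.5/3.1) = 72.4 − 15.97 = 56.43 dB(A).
Σ 10^(L/10) = 2.011e+06 → L_total = 10·log₁₀(2.011e+06) = 63.03 dB(A).

63.0 dB(A)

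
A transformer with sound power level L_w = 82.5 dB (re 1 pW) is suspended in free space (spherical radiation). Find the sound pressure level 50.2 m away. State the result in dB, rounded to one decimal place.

L_p = L_w − 10·log₁₀(4π·r²) with r = 50.2 m.
4π·r² = 3.167e+04 m², 10·log₁₀ of that is 45.006 dB.
L_p = 82.5 − 45.006 = 37.49 dB.

37.5 dB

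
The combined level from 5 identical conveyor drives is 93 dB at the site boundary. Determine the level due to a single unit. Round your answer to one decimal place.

86.0 dB

For N identical incoherent sources L_total = L₁ + 10·log₁₀ N, so L₁ = 93 − 10·log₁₀(5) = 93 − 6.990.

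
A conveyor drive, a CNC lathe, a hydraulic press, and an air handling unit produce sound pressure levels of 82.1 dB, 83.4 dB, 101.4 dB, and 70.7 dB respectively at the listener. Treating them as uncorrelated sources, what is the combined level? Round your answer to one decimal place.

101.5 dB

For uncorrelated sources the intensities add, so convert each level to linear form, sum, and take 10·log₁₀ of the total.
Σ 10^(L/10) = 10^(82.1/10) + 10^(83.4/10) + 10^(101.4/10) + 10^(70.7/10) = 1.420e+10.
L_total = 10·log₁₀(1.420e+10) = 101.52 dB.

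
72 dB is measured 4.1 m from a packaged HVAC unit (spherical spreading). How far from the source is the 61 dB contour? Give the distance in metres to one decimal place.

14.5 m

Point-source spreading drops the level by 20·log₁₀(r₂/r₁); inverting, r₂/r₁ = 10^(ΔL/20).
r₂ = 4.1·10^((72−61)/20) = 4.1·10^(11.0/20) = 14.55 m.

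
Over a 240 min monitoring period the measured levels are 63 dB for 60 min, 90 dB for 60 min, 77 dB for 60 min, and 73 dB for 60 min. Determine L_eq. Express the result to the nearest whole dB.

The energy average is taken in the linear domain: L_eq = 10·log₁₀[(Σ tᵢ·10^(Lᵢ/10))/T], T = 240 min.
Σ tᵢ·10^(Lᵢ/10) = 60·10^(63/10) + 60·10^(90/10) + 60·10^(77/10) + 60·10^(73/10) = 6.432e+10.
L_eq = 10·log₁₀(6.432e+10/240) = 84.28 dB.

84 dB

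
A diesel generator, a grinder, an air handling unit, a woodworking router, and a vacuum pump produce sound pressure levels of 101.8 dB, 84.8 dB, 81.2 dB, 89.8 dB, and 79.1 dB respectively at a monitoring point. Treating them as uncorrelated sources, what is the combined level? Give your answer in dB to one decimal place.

Incoherent sources combine by intensity addition: L_total = 10·log₁₀(Σ 10^(L_i/10)).
Σ 10^(L/10) = 10^(101.8/10) + 10^(84.8/10) + 10^(81.2/10) + 10^(89.8/10) + 10^(79.1/10) = 1.661e+10.
L_total = 10·log₁₀(1.661e+10) = 102.20 dB.

102.2 dB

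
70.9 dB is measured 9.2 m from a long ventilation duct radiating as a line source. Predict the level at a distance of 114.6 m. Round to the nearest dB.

For a line source, L₂ = L₁ − 10·log₁₀(r₂/r₁).
L₂ = 70.9 − 10·log₁₀(114.6/9.2) = 70.9 − 10.954 = 59.95 dB.

60 dB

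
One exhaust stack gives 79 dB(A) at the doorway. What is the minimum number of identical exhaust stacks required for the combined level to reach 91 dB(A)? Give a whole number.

16

The shortfall is 91 − 79 = 12.0 dB, and N units add 10·log₁₀ N, so need 10·log₁₀ N ≥ 12.0.
N ≥ 10^(12.0/10) = 15.849, so N = 16.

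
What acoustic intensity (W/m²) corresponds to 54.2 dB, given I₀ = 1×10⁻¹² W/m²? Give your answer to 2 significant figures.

I = I₀·10^(L/10) = 10⁻¹² × 10^(54.2/10) = 10^(-6.580).

2.6e-07 W/m²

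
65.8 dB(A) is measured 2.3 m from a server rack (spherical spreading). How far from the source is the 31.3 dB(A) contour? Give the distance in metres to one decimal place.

The 34.5 dB drop corresponds to a distance ratio of 10^(34.5/20) for a point source.
r₂ = 2.3·10^((65.8−31.3)/20) = 2.3·10^(34.5/20) = 122.10 m.

122.1 m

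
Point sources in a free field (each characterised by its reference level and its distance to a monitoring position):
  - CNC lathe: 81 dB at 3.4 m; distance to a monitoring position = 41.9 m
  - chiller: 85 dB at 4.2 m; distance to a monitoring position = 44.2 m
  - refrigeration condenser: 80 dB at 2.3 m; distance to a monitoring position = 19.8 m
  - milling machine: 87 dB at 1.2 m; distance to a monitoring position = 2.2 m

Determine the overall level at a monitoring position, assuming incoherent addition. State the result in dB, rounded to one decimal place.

First find each source's level at the receiver (point-source: −20·log₁₀(r/r_ref)), then combine on an intensity basis.
CNC lathe: 81 − 20·log₁₀(41.9/3.4) = 81 − 21.81 = 59.19 dB.
chiller: 85 − 20·log₁₀(44.2/4.2) = 85 − 20.44 = 64.56 dB.
refrigeration condenser: 80 − 20·log₁₀(19.8/2.3) = 80 − 18.70 = 61.30 dB.
milling machine: 87 − 20·log₁₀(2.2/1.2) = 87 − 5.26 = 81.74 dB.
Σ 10^(L/10) = 1.541e+08 → L_total = 10·log₁₀(1.541e+08) = 81.88 dB.

81.9 dB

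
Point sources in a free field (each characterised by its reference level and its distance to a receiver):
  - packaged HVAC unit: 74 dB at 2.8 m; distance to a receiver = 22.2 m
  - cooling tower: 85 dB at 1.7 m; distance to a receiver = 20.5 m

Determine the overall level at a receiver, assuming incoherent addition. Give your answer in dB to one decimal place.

64.1 dB

First find each source's level at the receiver (point-source: −20·log₁₀(r/r_ref)), then combine on an intensity basis.
packaged HVAC unit: 74 − 20·log₁₀(22.2/2.8) = 74 − 17.98 = 56.02 dB.
cooling tower: 85 − 20·log₁₀(20.5/1.7) = 85 − 21.63 = 63.37 dB.
Σ 10^(L/10) = 2.574e+06 → L_total = 10·log₁₀(2.574e+06) = 64.11 dB.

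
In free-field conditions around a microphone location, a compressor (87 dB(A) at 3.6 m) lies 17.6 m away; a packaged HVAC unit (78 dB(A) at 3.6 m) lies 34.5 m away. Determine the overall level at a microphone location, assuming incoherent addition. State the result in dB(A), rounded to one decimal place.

Propagate each source to the receiver with L = L_ref − 20·log₁₀(r/r_ref), then add intensities.
compressor: 87 − 20·log₁₀(17.6/3.6) = 87 − 13.78 = 73.22 dB(A).
packaged HVAC unit: 78 − 20·log₁₀(34.5/3.6) = 78 − 19.63 = 58.37 dB(A).
Σ 10^(L/10) = 2.166e+07 → L_total = 10·log₁₀(2.166e+07) = 73.36 dB(A).

73.4 dB(A)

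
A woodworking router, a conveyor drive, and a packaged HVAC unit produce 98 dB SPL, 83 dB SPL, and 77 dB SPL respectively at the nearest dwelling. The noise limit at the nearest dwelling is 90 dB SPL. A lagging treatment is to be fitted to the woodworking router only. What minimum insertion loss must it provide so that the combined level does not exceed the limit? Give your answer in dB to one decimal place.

The untreated sources together contribute 10^(83/10) + 10^(77/10) = 2.496e+08, i.e. 83.97 dB SPL.
To meet 90 dB SPL overall, the treated woodworking router may contribute at most 10^(90/10) − 2.496e+08 = 7.504e+08, i.e. 88.75 dB SPL.
Required insertion loss = 98 − 88.75 = 9.25 dB.

9.2 dB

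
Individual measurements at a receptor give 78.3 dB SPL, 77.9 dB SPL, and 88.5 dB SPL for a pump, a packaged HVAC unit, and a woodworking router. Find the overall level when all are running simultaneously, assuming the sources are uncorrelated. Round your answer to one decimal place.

Incoherent sources combine by intensity addition: L_total = 10·log₁₀(Σ 10^(L_i/10)).
Σ 10^(L/10) = 10^(78.3/10) + 10^(77.9/10) + 10^(88.5/10) = 8.372e+08.
L_total = 10·log₁₀(8.372e+08) = 89.23 dB SPL.

89.2 dB SPL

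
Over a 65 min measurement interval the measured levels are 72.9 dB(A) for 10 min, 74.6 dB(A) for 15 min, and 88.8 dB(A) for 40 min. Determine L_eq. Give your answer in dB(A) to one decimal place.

86.8 dB(A)

The energy average is taken in the linear domain: L_eq = 10·log₁₀[(Σ tᵢ·10^(Lᵢ/10))/T], T = 65 min.
Σ tᵢ·10^(Lᵢ/10) = 10·10^(72.9/10) + 15·10^(74.6/10) + 40·10^(88.8/10) = 3.097e+10.
L_eq = 10·log₁₀(3.097e+10/65) = 86.78 dB(A).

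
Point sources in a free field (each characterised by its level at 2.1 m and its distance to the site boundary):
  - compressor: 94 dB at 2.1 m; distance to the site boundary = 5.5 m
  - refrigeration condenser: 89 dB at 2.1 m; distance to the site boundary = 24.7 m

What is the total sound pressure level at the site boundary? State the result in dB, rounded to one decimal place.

Apply inverse-square spreading to bring every level to the receiver, then sum 10^(L/10).
compressor: 94 − 20·log₁₀(5.5/2.1) = 94 − 8.36 = 85.64 dB.
refrigeration condenser: 89 − 20·log₁₀(24.7/2.1) = 89 − 21.41 = 67.59 dB.
Σ 10^(L/10) = 3.719e+08 → L_total = 10·log₁₀(3.719e+08) = 85.70 dB.

85.7 dB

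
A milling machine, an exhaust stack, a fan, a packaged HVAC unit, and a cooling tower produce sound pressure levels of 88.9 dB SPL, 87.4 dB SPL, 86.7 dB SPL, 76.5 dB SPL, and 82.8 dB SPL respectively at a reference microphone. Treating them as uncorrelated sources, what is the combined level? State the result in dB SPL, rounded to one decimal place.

93.1 dB SPL

Incoherent sources combine by intensity addition: L_total = 10·log₁₀(Σ 10^(L_i/10)).
Σ 10^(L/10) = 10^(88.9/10) + 10^(87.4/10) + 10^(86.7/10) + 10^(76.5/10) + 10^(82.8/10) = 2.029e+09.
L_total = 10·log₁₀(2.029e+09) = 93.07 dB SPL.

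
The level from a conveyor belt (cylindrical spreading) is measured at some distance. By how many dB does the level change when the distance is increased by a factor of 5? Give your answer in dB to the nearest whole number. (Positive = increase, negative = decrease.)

-7 dB

With cylindrical spreading the level changes by −10·log₁₀(r₂/r₁).
ΔL = −10·log₁₀(5) = -6.99 dB.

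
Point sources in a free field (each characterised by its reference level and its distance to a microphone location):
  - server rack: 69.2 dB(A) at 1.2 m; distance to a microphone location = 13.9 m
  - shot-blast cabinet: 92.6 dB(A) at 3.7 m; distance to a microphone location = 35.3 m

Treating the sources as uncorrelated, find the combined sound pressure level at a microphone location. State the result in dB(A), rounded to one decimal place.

First find each source's level at the receiver (point-source: −20·log₁₀(r/r_ref)), then combine on an intensity basis.
server rack: 69.2 − 20·log₁₀(13.9/1.2) = 69.2 − 21.28 = 47.92 dB(A).
shot-blast cabinet: 92.6 − 20·log₁₀(35.3/3.7) = 92.6 − 19.59 = 73.01 dB(A).
Σ 10^(L/10) = 2.005e+07 → L_total = 10·log₁₀(2.005e+07) = 73.02 dB(A).

73.0 dB(A)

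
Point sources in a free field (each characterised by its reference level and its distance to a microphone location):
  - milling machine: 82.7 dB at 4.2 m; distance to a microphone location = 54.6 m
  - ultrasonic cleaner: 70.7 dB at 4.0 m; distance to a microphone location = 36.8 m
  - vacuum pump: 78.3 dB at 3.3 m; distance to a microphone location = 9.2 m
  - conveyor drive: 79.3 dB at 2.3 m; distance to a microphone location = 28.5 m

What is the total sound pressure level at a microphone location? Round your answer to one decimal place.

Apply inverse-square spreading to bring every level to the receiver, then sum 10^(L/10).
milling machine: 82.7 − 20·log₁₀(54.6/4.2) = 82.7 − 22.28 = 60.42 dB.
ultrasonic cleaner: 70.7 − 20·log₁₀(36.8/4.0) = 70.7 − 19.28 = 51.42 dB.
vacuum pump: 78.3 − 20·log₁₀(9.2/3.3) = 78.3 − 8.91 = 69.39 dB.
conveyor drive: 79.3 − 20·log₁₀(28.5/2.3) = 79.3 − 21.86 = 57.44 dB.
Σ 10^(L/10) = 1.049e+07 → L_total = 10·log₁₀(1.049e+07) = 70.21 dB.

70.2 dB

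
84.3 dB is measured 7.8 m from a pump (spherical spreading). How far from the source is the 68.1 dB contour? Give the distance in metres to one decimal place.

For a point source L₁ − L₂ = 20·log₁₀(r₂/r₁), so r₂ = r₁·10^((L₁−L₂)/20).
r₂ = 7.8·10^((84.3−68.1)/20) = 7.8·10^(16.2/20) = 50.36 m.

50.4 m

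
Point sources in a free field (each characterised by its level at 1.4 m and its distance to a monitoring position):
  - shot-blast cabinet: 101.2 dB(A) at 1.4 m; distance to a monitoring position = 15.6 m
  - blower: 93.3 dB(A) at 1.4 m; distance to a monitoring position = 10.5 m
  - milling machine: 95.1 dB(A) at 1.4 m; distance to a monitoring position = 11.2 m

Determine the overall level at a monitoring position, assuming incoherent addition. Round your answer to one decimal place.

82.9 dB(A)

Apply inverse-square spreading to bring every level to the receiver, then sum 10^(L/10).
shot-blast cabinet: 101.2 − 20·log₁₀(15.6/1.4) = 101.2 − 20.94 = 80.26 dB(A).
blower: 93.3 − 20·log₁₀(10.5/1.4) = 93.3 − 17.50 = 75.80 dB(A).
milling machine: 95.1 − 20·log₁₀(11.2/1.4) = 95.1 − 18.06 = 77.04 dB(A).
Σ 10^(L/10) = 1.947e+08 → L_total = 10·log₁₀(1.947e+08) = 82.89 dB(A).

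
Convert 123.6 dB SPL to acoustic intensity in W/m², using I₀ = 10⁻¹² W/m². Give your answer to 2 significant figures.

2.3 W/m²

L = 10·log₁₀(I/I₀) ⇒ I = I₀·10^(L/10) = 10⁻¹² × 10^12.36.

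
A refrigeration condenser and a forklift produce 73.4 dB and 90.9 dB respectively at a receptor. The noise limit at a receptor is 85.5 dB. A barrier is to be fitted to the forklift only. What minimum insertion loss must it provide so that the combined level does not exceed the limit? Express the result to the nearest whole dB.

6 dB

The untreated sources together contribute 10^(73.4/10) = 2.188e+07, i.e. 73.40 dB.
To meet 85.5 dB overall, the treated forklift may contribute at most 10^(85.5/10) − 2.188e+07 = 3.329e+08, i.e. 85.22 dB.
Required insertion loss = 90.9 − 85.22 = 5.68 dB.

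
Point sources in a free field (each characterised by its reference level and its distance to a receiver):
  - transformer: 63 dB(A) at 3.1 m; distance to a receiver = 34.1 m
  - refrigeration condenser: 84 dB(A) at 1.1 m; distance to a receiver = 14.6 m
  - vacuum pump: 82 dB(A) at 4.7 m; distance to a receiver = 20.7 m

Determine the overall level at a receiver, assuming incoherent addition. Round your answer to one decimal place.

Propagate each source to the receiver with L = L_ref − 20·log₁₀(r/r_ref), then add intensities.
transformer: 63 − 20·log₁₀(34.1/3.1) = 63 − 20.83 = 42.17 dB(A).
refrigeration condenser: 84 − 20·log₁₀(14.6/1.1) = 84 − 22.46 = 61.54 dB(A).
vacuum pump: 82 − 20·log₁₀(20.7/4.7) = 82 − 12.88 = 69.12 dB(A).
Σ 10^(L/10) = 9.613e+06 → L_total = 10·log₁₀(9.613e+06) = 69.83 dB(A).

69.8 dB(A)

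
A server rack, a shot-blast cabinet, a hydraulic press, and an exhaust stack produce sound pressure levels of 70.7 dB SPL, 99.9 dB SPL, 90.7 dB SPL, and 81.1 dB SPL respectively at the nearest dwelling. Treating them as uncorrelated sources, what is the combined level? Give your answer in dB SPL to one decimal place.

100.4 dB SPL

For uncorrelated sources the intensities add, so convert each level to linear form, sum, and take 10·log₁₀ of the total.
Σ 10^(L/10) = 10^(70.7/10) + 10^(99.9/10) + 10^(90.7/10) + 10^(81.1/10) = 1.109e+10.
L_total = 10·log₁₀(1.109e+10) = 100.45 dB SPL.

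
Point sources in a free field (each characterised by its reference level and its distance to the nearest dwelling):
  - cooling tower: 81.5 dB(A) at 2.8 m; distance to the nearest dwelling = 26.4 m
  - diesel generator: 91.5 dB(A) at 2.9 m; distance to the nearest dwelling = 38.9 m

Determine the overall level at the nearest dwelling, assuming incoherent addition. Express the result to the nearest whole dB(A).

Apply inverse-square spreading to bring every level to the receiver, then sum 10^(L/10).
cooling tower: 81.5 − 20·log₁₀(26.4/2.8) = 81.5 − 19.49 = 62.01 dB(A).
diesel generator: 91.5 − 20·log₁₀(38.9/2.9) = 91.5 − 22.55 = 68.95 dB(A).
Σ 10^(L/10) = 9.439e+06 → L_total = 10·log₁₀(9.439e+06) = 69.75 dB(A).

70 dB(A)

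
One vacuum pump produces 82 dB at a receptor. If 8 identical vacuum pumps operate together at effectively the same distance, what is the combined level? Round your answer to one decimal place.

91.0 dB

L_total = L₁ + 10·log₁₀ N for N identical incoherent sources.
L_total = 82 + 10·log₁₀(8) = 82 + 9.031 = 91.03 dB.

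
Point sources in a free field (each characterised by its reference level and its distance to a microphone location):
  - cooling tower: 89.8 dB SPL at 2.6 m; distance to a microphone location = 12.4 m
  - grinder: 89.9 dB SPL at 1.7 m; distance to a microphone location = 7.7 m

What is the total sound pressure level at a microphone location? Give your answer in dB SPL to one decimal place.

79.5 dB SPL

First find each source's level at the receiver (point-source: −20·log₁₀(r/r_ref)), then combine on an intensity basis.
cooling tower: 89.8 − 20·log₁₀(12.4/2.6) = 89.8 − 13.57 = 76.23 dB SPL.
grinder: 89.9 − 20·log₁₀(7.7/1.7) = 89.9 − 13.12 = 76.78 dB SPL.
Σ 10^(L/10) = 8.962e+07 → L_total = 10·log₁₀(8.962e+07) = 79.52 dB SPL.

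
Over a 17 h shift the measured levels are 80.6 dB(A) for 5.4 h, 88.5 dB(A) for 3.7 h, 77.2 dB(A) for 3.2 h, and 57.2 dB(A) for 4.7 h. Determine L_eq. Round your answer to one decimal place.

83.0 dB(A)

The energy average is taken in the linear domain: L_eq = 10·log₁₀[(Σ tᵢ·10^(Lᵢ/10))/T], T = 17 h.
Σ tᵢ·10^(Lᵢ/10) = 5.4·10^(80.6/10) + 3.7·10^(88.5/10) + 3.2·10^(77.2/10) + 4.7·10^(57.2/10) = 3.410e+09.
L_eq = 10·log₁₀(3.410e+09/17) = 83.02 dB(A).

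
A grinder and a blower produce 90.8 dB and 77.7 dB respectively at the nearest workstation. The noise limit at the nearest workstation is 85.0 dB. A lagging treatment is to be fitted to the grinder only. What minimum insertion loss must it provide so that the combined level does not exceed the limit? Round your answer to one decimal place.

6.7 dB

Fixed contribution from the other source: Σ 10^(L/10) = 10^(77.7/10) = 5.888e+07 (77.70 dB).
The limit corresponds to 10^(85.0/10) = 3.162e+08; subtracting the fixed part leaves 2.573e+08 for the grinder, i.e. 84.11 dB.
So the grinder must be reduced from 90.8 to 84.11 dB: IL = 6.69 dB.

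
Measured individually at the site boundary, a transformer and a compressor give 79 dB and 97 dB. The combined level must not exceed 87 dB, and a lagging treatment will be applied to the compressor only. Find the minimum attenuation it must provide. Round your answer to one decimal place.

10.7 dB

Everything except the compressor sums to 10^(79/10) = 7.943e+07 in linear terms, 79.00 dB.
The limit corresponds to 10^(87/10) = 5.012e+08; subtracting the fixed part leaves 4.218e+08 for the compressor, i.e. 86.25 dB.
So the compressor must be reduced from 97 to 86.25 dB: IL = 10.75 dB.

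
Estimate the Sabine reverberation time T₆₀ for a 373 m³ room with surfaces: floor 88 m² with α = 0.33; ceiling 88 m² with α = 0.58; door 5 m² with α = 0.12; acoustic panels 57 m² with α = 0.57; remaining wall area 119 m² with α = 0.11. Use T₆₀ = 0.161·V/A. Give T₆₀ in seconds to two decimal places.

A = Σ Sᵢαᵢ = 88·0.33 + 88·0.58 + 5·0.12 + 57·0.57 + 119·0.11 = 126.26 m².
T₆₀ = 0.161 × 373 / 126.26 = 0.476 s.

0.48 s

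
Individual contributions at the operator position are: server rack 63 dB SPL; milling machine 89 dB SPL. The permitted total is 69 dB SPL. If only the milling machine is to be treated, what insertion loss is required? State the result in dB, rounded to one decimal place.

The untreated sources together contribute 10^(63/10) = 1.995e+06, i.e. 63.00 dB SPL.
The limit corresponds to 10^(69/10) = 7.943e+06; subtracting the fixed part leaves 5.948e+06 for the milling machine, i.e. 67.74 dB SPL.
Required insertion loss = 89 − 67.74 = 21.26 dB.

21.3 dB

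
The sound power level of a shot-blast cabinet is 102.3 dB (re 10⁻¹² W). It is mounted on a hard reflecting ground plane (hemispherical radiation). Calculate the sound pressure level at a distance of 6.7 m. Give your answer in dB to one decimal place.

L_p = L_w − 10·log₁₀(2π·r²) with r = 6.7 m.
2π·r² = 282.1 m², 10·log₁₀ of that is 24.503 dB.
L_p = 102.3 − 24.503 = 77.80 dB.

77.8 dB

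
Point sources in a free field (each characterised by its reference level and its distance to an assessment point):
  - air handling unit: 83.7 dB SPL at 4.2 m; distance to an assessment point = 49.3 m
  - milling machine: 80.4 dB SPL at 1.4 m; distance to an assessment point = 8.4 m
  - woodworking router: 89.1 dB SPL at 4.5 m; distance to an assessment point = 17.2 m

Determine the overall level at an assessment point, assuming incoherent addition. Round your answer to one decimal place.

77.8 dB SPL

First find each source's level at the receiver (point-source: −20·log₁₀(r/r_ref)), then combine on an intensity basis.
air handling unit: 83.7 − 20·log₁₀(49.3/4.2) = 83.7 − 21.39 = 62.31 dB SPL.
milling machine: 80.4 − 20·log₁₀(8.4/1.4) = 80.4 − 15.56 = 64.84 dB SPL.
woodworking router: 89.1 − 20·log₁₀(17.2/4.5) = 89.1 − 11.65 = 77.45 dB SPL.
Σ 10^(L/10) = 6.038e+07 → L_total = 10·log₁₀(6.038e+07) = 77.81 dB SPL.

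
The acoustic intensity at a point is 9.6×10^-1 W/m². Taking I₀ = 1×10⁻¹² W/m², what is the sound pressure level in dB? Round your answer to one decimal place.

Dividing by I₀ shifts the exponent by 12: I/I₀ = 9.6×10^11.
L = 10·(0.9823 + 11) = 119.82 dB.

119.8 dB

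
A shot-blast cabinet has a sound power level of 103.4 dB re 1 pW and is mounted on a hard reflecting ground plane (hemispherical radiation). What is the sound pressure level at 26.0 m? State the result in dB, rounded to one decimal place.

The power spreads over a hemisphere of area 2π·r², so L_p = L_w − 10·log₁₀(2π·r²).
2π·r² = 4247 m², 10·log₁₀ of that is 36.281 dB.
L_p = 103.4 − 36.281 = 67.12 dB.

67.1 dB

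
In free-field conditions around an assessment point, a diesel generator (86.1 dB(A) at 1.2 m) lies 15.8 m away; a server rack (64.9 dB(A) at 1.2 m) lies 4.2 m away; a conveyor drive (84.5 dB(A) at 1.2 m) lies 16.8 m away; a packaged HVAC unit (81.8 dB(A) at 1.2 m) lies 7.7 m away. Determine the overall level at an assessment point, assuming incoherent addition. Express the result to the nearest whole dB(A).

First find each source's level at the receiver (point-source: −20·log₁₀(r/r_ref)), then combine on an intensity basis.
diesel generator: 86.1 − 20·log₁₀(15.8/1.2) = 86.1 − 22.39 = 63.71 dB(A).
server rack: 64.9 − 20·log₁₀(4.2/1.2) = 64.9 − 10.88 = 54.02 dB(A).
conveyor drive: 84.5 − 20·log₁₀(16.8/1.2) = 84.5 − 22.92 = 61.58 dB(A).
packaged HVAC unit: 81.8 − 20·log₁₀(7.7/1.2) = 81.8 − 16.15 = 65.65 dB(A).
Σ 10^(L/10) = 7.716e+06 → L_total = 10·log₁₀(7.716e+06) = 68.87 dB(A).

69 dB(A)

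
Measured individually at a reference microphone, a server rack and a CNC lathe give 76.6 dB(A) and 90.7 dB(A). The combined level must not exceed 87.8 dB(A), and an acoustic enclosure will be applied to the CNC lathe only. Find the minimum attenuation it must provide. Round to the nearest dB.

3 dB

Fixed contribution from the other source: Σ 10^(L/10) = 10^(76.6/10) = 4.571e+07 (76.60 dB(A)).
The limit corresponds to 10^(87.8/10) = 6.026e+08; subtracting the fixed part leaves 5.569e+08 for the CNC lathe, i.e. 87.46 dB(A).
So the CNC lathe must be reduced from 90.7 to 87.46 dB(A): IL = 3.24 dB.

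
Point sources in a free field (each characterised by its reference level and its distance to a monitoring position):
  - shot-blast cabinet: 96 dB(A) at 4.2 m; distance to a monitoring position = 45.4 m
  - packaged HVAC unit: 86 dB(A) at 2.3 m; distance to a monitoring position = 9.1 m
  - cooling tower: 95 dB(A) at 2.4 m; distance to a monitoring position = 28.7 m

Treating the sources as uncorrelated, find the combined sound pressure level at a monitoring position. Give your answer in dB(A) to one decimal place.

First find each source's level at the receiver (point-source: −20·log₁₀(r/r_ref)), then combine on an intensity basis.
shot-blast cabinet: 96 − 20·log₁₀(45.4/4.2) = 96 − 20.68 = 75.32 dB(A).
packaged HVAC unit: 86 − 20·log₁₀(9.1/2.3) = 86 − 11.95 = 74.05 dB(A).
cooling tower: 95 − 20·log₁₀(28.7/2.4) = 95 − 21.55 = 73.45 dB(A).
Σ 10^(L/10) = 8.162e+07 → L_total = 10·log₁₀(8.162e+07) = 79.12 dB(A).

79.1 dB(A)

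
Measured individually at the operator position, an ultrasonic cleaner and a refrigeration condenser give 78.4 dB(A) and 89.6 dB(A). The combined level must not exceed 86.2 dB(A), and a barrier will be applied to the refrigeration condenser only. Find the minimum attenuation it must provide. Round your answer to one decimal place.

4.2 dB

Everything except the refrigeration condenser sums to 10^(78.4/10) = 6.918e+07 in linear terms, 78.40 dB(A).
To meet 86.2 dB(A) overall, the treated refrigeration condenser may contribute at most 10^(86.2/10) − 6.918e+07 = 3.477e+08, i.e. 85.41 dB(A).
Required insertion loss = 89.6 − 85.41 = 4.19 dB.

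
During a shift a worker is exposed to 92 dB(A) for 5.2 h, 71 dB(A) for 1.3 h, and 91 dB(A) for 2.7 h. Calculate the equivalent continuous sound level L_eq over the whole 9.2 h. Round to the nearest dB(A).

91 dB(A)

Weight each interval's intensity by its duration and average over T = 9.2 h:
Σ tᵢ·10^(Lᵢ/10) = 5.2·10^(92/10) + 1.3·10^(71/10) + 2.7·10^(91/10) = 1.166e+10.
L_eq = 10·log₁₀(1.166e+10/9.2) = 91.03 dB(A).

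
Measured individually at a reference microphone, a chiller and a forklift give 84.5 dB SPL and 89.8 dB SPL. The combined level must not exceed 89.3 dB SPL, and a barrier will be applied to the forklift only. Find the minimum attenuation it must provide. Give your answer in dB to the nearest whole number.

The untreated sources together contribute 10^(84.5/10) = 2.818e+08, i.e. 84.50 dB SPL.
The limit corresponds to 10^(89.3/10) = 8.511e+08; subtracting the fixed part leaves 5.693e+08 for the forklift, i.e. 87.55 dB SPL.
Required insertion loss = 89.8 − 87.55 = 2.25 dB.

2 dB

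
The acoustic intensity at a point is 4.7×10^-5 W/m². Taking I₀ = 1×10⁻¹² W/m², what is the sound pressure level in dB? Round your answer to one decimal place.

76.7 dB

L = 10·log₁₀(I/I₀) = 10·log₁₀(4.7×10^-5/10⁻¹²) = 10·log₁₀(4.7×10^7).
L = 10·(0.6721 + 7) = 76.72 dB.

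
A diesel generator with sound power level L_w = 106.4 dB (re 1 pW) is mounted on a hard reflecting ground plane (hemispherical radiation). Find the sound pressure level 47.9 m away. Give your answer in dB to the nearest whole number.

L_p = L_w − 10·log₁₀(2π·r²) with r = 47.9 m.
2π·r² = 1.442e+04 m², 10·log₁₀ of that is 41.589 dB.
L_p = 106.4 − 41.589 = 64.81 dB.

65 dB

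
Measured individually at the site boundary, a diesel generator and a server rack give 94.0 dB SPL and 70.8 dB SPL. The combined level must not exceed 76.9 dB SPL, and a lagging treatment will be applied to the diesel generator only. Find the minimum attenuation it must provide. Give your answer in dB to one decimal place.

18.3 dB

Everything except the diesel generator sums to 10^(70.8/10) = 1.202e+07 in linear terms, 70.80 dB SPL.
The limit corresponds to 10^(76.9/10) = 4.898e+07; subtracting the fixed part leaves 3.696e+07 for the diesel generator, i.e. 75.68 dB SPL.
Required insertion loss = 94.0 − 75.68 = 18.32 dB.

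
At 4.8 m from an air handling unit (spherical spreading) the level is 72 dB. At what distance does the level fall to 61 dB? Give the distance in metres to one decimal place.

17.0 m

The 11.0 dB drop corresponds to a distance ratio of 10^(11.0/20) for a point source.
r₂ = 4.8·10^((72−61)/20) = 4.8·10^(11.0/20) = 17.03 m.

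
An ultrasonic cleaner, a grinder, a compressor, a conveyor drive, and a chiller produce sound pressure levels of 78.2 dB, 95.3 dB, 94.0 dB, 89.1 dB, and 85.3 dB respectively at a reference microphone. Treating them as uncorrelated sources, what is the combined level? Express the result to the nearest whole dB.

99 dB

For uncorrelated sources the intensities add, so convert each level to linear form, sum, and take 10·log₁₀ of the total.
Σ 10^(L/10) = 10^(78.2/10) + 10^(95.3/10) + 10^(94.0/10) + 10^(89.1/10) + 10^(85.3/10) = 7.118e+09.
L_total = 10·log₁₀(7.118e+09) = 98.52 dB.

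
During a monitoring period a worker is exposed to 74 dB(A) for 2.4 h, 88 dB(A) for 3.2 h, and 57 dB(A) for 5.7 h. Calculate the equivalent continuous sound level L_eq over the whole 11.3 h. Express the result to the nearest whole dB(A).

L_eq = 10·log₁₀[(1/T)·Σ tᵢ·10^(Lᵢ/10)] with T = 11.3 h.
Σ tᵢ·10^(Lᵢ/10) = 2.4·10^(74/10) + 3.2·10^(88/10) + 5.7·10^(57/10) = 2.082e+09.
L_eq = 10·log₁₀(2.082e+09/11.3) = 82.65 dB(A).

83 dB(A)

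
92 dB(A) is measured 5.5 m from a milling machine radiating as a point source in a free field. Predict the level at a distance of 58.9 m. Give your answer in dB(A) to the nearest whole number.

71 dB(A)

Point-source attenuation: ΔL = 20·log₁₀(r₂/r₁) = 20·log₁₀(58.9/5.5) = 20.595 dB.
L₂ = 92 − 20·log₁₀(58.9/5.5) = 92 − 20.595 = 71.40 dB(A).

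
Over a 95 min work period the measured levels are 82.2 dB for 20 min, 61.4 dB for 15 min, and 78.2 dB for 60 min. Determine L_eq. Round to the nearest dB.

79 dB

The energy average is taken in the linear domain: L_eq = 10·log₁₀[(Σ tᵢ·10^(Lᵢ/10))/T], T = 95 min.
Σ tᵢ·10^(Lᵢ/10) = 20·10^(82.2/10) + 15·10^(61.4/10) + 60·10^(78.2/10) = 7.304e+09.
L_eq = 10·log₁₀(7.304e+09/95) = 78.86 dB.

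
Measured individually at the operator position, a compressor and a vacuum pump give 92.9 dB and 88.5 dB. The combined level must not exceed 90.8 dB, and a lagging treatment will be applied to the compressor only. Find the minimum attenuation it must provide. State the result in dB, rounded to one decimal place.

The untreated sources together contribute 10^(88.5/10) = 7.079e+08, i.e. 88.50 dB.
The limit corresponds to 10^(90.8/10) = 1.202e+09; subtracting the fixed part leaves 4.943e+08 for the compressor, i.e. 86.94 dB.
So the compressor must be reduced from 92.9 to 86.94 dB: IL = 5.96 dB.

6.0 dB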